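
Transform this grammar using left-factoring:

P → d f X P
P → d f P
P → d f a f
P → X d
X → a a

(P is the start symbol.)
Left-factoring transforms A → αβ₁ | αβ₂ into A → αA' and A' → β₁ | β₂
(α is the longest common prefix among the alternatives). Repeat until
no nonterminal has two alternatives with a common prefix.

Round 1: P has alternatives sharing prefix 'd f'. Introduce P': P → d f P'
  Add: P' → X P
  Add: P' → P
  Add: P' → a f

No remaining common prefixes — done.

Resulting grammar:
P → d f P'
P' → X P
P' → P
P' → a f
P → X d
X → a a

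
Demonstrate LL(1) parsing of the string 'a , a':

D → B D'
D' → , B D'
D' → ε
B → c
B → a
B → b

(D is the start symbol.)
LL(1) parsing maintains a stack (initially the start symbol over $) and the input. At each step: if the stack top is a terminal, match it against the current input token; if it is a non-terminal N, replace it with the RHS of M[N, lookahead] (the unique production whose predict set contains the lookahead).

Stack is shown with the top on the left.

Stack     Input    Action
-------------------------
D $       a , a $  output D → B D'
B D' $    a , a $  output B → a
a D' $    a , a $  match 'a'
D' $      , a $    output D' → , B D'
, B D' $  , a $    match ','
B D' $    a $      output B → a
a D' $    a $      match 'a'
D' $      $        output D' → ε
$         $        accept

The string is accepted.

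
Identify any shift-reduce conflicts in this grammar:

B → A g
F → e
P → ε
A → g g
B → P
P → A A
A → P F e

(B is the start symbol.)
Yes — I0: [P → .] vs [A → . g g]; I1: [P → .] vs [A → . g g]; I3: [B → P .] vs [F → . e]; I9: [P → .] vs [A → . g g]; I11: [B → A g .] vs [A → g . g]

Augment with B' → B and build the canonical LR(0) collection (I0 = CLOSURE({[B' → . B]}), then GOTO on every symbol after a dot until no new states appear). It has 12 states:
  I0: { [A → . P F e], [A → . g g], [B → . A g], [B → . P], [B' → . B], [P → . A A], [P → .] }  — shift, reduce
  I1: { [A → . P F e], [A → . g g], [B → A . g], [P → . A A], [P → .], [P → A . A] }  — shift, reduce
  I2: { [B' → B .] }  — accept
  I3: { [A → P . F e], [B → P .], [F → . e] }  — shift, reduce
  I4: { [A → g . g] }  — shift
  I5: { [A → g g .] }  — reduce
  I6: { [A → P F . e] }  — shift
  I7: { [F → e .] }  — reduce
  I8: { [A → P F e .] }  — reduce
  I9: { [A → . P F e], [A → . g g], [P → . A A], [P → .], [P → A . A], [P → A A .] }  — shift, 2 reduces
  I10: { [A → P . F e], [F → . e] }  — shift
  I11: { [A → g . g], [B → A g .] }  — shift, reduce

I0 contains reduce item [P → .] and shift item [A → . g g] — shift-reduce conflict.
I1 contains reduce item [P → .] and shift items [A → . g g], [B → A . g] — shift-reduce conflict.
I3 contains reduce item [B → P .] and shift item [F → . e] — shift-reduce conflict.
I9 contains reduce items [P → .], [P → A A .] and shift item [A → . g g] — shift-reduce conflict.
I11 contains reduce item [B → A g .] and shift item [A → g . g] — shift-reduce conflict.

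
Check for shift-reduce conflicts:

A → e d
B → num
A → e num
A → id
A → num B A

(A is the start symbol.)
A shift-reduce conflict occurs when an LR(0) state has both:
  - a complete (reduce) item [A → α .] (dot at the end), and
  - a shift item [B → β . c γ] (dot before a terminal).

Augment with A' → A and build the canonical LR(0) collection (I0 = CLOSURE({[A' → . A]}), then GOTO on every symbol after a dot until no new states appear). It has 10 states:
  I0: { [A → . e d], [A → . e num], [A → . id], [A → . num B A], [A' → . A] }  — shift
  I1: { [A' → A .] }  — accept
  I2: { [A → e . d], [A → e . num] }  — shift
  I3: { [A → id .] }  — reduce
  I4: { [A → num . B A], [B → . num] }  — shift
  I5: { [A → . e d], [A → . e num], [A → . id], [A → . num B A], [A → num B . A] }  — shift
  I6: { [B → num .] }  — reduce
  I7: { [A → num B A .] }  — reduce
  I8: { [A → e d .] }  — reduce
  I9: { [A → e num .] }  — reduce

No state contains both a complete item and a shift item.

Answer: No shift-reduce conflicts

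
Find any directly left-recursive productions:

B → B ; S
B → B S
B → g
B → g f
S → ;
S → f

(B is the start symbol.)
B → B ; S: LEFT RECURSIVE (starts with B)
B → B S: LEFT RECURSIVE (starts with B)
B → g: starts with g
B → g f: starts with g
S → ;: starts with ';'
S → f: starts with f

The grammar has direct left recursion on: B.

Answer: Yes, B is left-recursive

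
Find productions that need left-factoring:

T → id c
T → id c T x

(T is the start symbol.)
Left-factoring is needed when two productions for the same non-terminal
share a common prefix on the right-hand side.

Productions for T:
  T → id c
  T → id c T x

Found common prefix 'id c' in productions for T

Answer: Yes, T has productions with common prefix 'id c'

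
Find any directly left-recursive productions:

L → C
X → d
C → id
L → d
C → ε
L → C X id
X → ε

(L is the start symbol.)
Direct left recursion occurs when N → N α for some non-terminal N (the right-hand side begins with the left-hand side itself).

L → C: starts with C
X → d: starts with d
C → id: starts with id
L → d: starts with d
C → ε: starts with ε
L → C X id: starts with C
X → ε: starts with ε

No direct left recursion found.

Answer: No direct left recursion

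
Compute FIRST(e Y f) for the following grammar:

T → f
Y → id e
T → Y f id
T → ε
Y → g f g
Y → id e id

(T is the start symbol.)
{ 'e' }

To compute FIRST(e Y f), process the symbols left to right:
Symbol e is a terminal. Add 'e' and stop.
FIRST(e Y f) = { 'e' }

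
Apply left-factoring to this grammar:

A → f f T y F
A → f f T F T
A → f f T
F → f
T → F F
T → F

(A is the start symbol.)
Left-factoring transforms A → αβ₁ | αβ₂ into A → αA' and A' → β₁ | β₂
(α is the longest common prefix among the alternatives). Repeat until
no nonterminal has two alternatives with a common prefix.

Round 1: A has alternatives sharing prefix 'f f T'. Introduce A': A → f f T A'
  Add: A' → y F
  Add: A' → F T
  Add: A' → ε

Round 2: T has alternatives sharing prefix 'F'. Introduce T': T → F T'
  Add: T' → F
  Add: T' → ε

No remaining common prefixes — done.

Resulting grammar:
A → f f T A'
A' → y F
A' → F T
A' → ε
F → f
T → F T'
T' → F
T' → ε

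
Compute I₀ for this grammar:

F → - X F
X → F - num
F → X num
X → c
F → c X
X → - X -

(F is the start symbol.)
{ [F → . - X F], [F → . X num], [F → . c X], [F' → . F], [X → . - X -], [X → . F - num], [X → . c] }

First, augment the grammar with F' → F
I₀ = CLOSURE({ [F' → . F] }):
  [F' → . F] has the dot before F: add [F → . - X F], [F → . X num], [F → . c X]
  [F → . X num] has the dot before X: add [X → . F - num], [X → . c], [X → . - X -]
No further items can be added.

I₀ = { [F → . - X F], [F → . X num], [F → . c X], [F' → . F], [X → . - X -], [X → . F - num], [X → . c] }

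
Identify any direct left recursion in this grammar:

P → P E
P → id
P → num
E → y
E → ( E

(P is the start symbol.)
Yes, P is left-recursive

Direct left recursion occurs when N → N α for some non-terminal N (the right-hand side begins with the left-hand side itself).

P → P E: LEFT RECURSIVE (starts with P)
P → id: starts with id
P → num: starts with num
E → y: starts with y
E → ( E: starts with '('

The grammar has direct left recursion on: P.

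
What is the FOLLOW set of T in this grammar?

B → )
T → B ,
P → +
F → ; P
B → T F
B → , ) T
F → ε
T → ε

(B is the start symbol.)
To compute FOLLOW(T), find every occurrence of T on a right-hand side N → α T β: add FIRST(β) \ {ε}, and if β is empty or nullable also add FOLLOW(N). Iterate to a fixed point.

In B → T F: T is followed by F, add FIRST(F) \ {ε} = { ';' }
  F is nullable, so also add FOLLOW(B)
In B → , ) T: T is at the end, add FOLLOW(B)

The FOLLOW sets referred to above (computed the same way, to a fixed point):
  FOLLOW(B) = { $, ',' }

Taking the union: FOLLOW(T) = { $, ',', ';' }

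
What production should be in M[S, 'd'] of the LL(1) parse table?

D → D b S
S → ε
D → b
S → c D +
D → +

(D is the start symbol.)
To find M[S, 'd'], we find productions for S where 'd' is in the predict set (PREDICT(N → α) = (FIRST(α) \ {ε}) ∪ (FOLLOW(N) if α ⇒* ε)).

Relevant sets:
  FOLLOW(S) = { $, '+', 'b' }

S → ε: PREDICT = { $, '+', 'b' }
S → c D +: PREDICT = { 'c' }

M[S, 'd'] is empty (no production applies)

Answer: Empty (error entry)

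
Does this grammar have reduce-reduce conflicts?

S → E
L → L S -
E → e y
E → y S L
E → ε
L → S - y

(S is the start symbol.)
Augment with S' → S and build the canonical LR(0) collection (I0 = CLOSURE({[S' → . S]}), then GOTO on every symbol after a dot until no new states appear). It has 13 states:
  I0: { [E → . e y], [E → . y S L], [E → .], [S → . E], [S' → . S] }  — shift, reduce
  I1: { [S → E .] }  — reduce
  I2: { [S' → S .] }  — accept
  I3: { [E → e . y] }  — shift
  I4: { [E → . e y], [E → . y S L], [E → .], [E → y . S L], [S → . E] }  — shift, reduce
  I5: { [E → . e y], [E → . y S L], [E → .], [E → y S . L], [L → . L S -], [L → . S - y], [S → . E] }  — shift, reduce
  I6: { [E → . e y], [E → . y S L], [E → .], [E → y S L .], [L → L . S -], [S → . E] }  — shift, 2 reduces
  I7: { [L → S . - y] }  — shift
  I8: { [L → S - . y] }  — shift
  I9: { [L → S - y .] }  — reduce
  I10: { [L → L S . -] }  — shift
  I11: { [L → L S - .] }  — reduce
  I12: { [E → e y .] }  — reduce

I6 contains complete items [E → .], [E → y S L .] — reduce-reduce conflict.

Answer: Yes — I6: [E → .] vs [E → y S L .]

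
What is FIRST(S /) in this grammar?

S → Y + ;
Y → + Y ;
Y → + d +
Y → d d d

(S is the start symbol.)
{ '+', 'd' }

FIRST sets of the non-terminals involved (from the grammar, by fixed-point iteration):
  FIRST(S) = { '+', 'd' }

To compute FIRST(S /), process the symbols left to right:
Symbol S is a non-terminal. Add FIRST(S) \ {ε} = { '+', 'd' }
S is not nullable (ε ∉ FIRST(S)), so stop here.
FIRST(S /) = { '+', 'd' }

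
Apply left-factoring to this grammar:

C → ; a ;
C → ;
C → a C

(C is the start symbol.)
Left-factoring transforms A → αβ₁ | αβ₂ into A → αA' and A' → β₁ | β₂
(α is the longest common prefix among the alternatives). Repeat until
no nonterminal has two alternatives with a common prefix.

Round 1: C has alternatives sharing prefix ';'. Introduce C': C → ; C'
  Add: C' → a ;
  Add: C' → ε

No remaining common prefixes — done.

Resulting grammar:
C → ; C'
C' → a ;
C' → ε
C → a C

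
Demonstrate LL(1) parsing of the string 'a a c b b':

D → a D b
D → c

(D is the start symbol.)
Stack is shown with the top on the left.

Stack      Input        Action
------------------------------
D $        a a c b b $  output D → a D b
a D b $    a a c b b $  match 'a'
D b $      a c b b $    output D → a D b
a D b b $  a c b b $    match 'a'
D b b $    c b b $      output D → c
c b b $    c b b $      match 'c'
b b $      b b $        match 'b'
b $        b $          match 'b'
$          $            accept

The string is accepted.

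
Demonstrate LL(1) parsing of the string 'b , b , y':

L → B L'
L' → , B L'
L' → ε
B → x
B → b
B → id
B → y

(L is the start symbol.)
LL(1) parsing maintains a stack (initially the start symbol over $) and the input. At each step: if the stack top is a terminal, match it against the current input token; if it is a non-terminal N, replace it with the RHS of M[N, lookahead] (the unique production whose predict set contains the lookahead).

Stack is shown with the top on the left.

Stack     Input        Action
-----------------------------
L $       b , b , y $  output L → B L'
B L' $    b , b , y $  output B → b
b L' $    b , b , y $  match 'b'
L' $      , b , y $    output L' → , B L'
, B L' $  , b , y $    match ','
B L' $    b , y $      output B → b
b L' $    b , y $      match 'b'
L' $      , y $        output L' → , B L'
, B L' $  , y $        match ','
B L' $    y $          output B → y
y L' $    y $          match 'y'
L' $      $            output L' → ε
$         $            accept

The string is accepted.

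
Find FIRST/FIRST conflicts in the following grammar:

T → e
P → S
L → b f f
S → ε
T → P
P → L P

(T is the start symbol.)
No FIRST/FIRST conflicts.

FIRST sets of the non-terminals at (or reachable through a nullable prefix from) the front of some alternative:
  FIRST(P) = { 'b', ε }
  FIRST(S) = { ε }
  FIRST(L) = { 'b' }

Productions for T:
  T → e: FIRST = { 'e' }
  T → P: FIRST = { 'b', ε }
Productions for P:
  P → S: FIRST = { ε }
  P → L P: FIRST = { 'b' }
L, S have only one production, so no FIRST/FIRST conflict is possible there.

All alternatives of each non-terminal have pairwise disjoint FIRST sets.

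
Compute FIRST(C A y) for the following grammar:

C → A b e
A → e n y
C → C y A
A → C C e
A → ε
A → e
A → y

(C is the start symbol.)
FIRST sets of the non-terminals involved (from the grammar, by fixed-point iteration):
  FIRST(C) = { 'b', 'e', 'y' }

To compute FIRST(C A y), process the symbols left to right:
Symbol C is a non-terminal. Add FIRST(C) \ {ε} = { 'b', 'e', 'y' }
C is not nullable (ε ∉ FIRST(C)), so stop here.
FIRST(C A y) = { 'b', 'e', 'y' }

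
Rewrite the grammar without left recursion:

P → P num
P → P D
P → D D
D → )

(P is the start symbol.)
P is directly left-recursive. The standard transformation for
  A → A α₁ | ... | A α_m | β₁ | ... | β_n
is
  A  → β₁ A' | ... | β_n A'
  A' → α₁ A' | ... | α_m A' | ε

P → D D becomes P → D D P'
P → P num becomes P' → num P'
P → P D becomes P' → D P'
Add P' → ε

Productions for other non-terminals are unchanged:
  D → )

Resulting grammar:
P → D D P'
P' → num P'
P' → D P'
P' → ε
D → )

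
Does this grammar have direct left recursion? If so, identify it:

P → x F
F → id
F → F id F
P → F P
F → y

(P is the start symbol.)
Yes, F is left-recursive

Direct left recursion occurs when N → N α for some non-terminal N (the right-hand side begins with the left-hand side itself).

P → x F: starts with x
F → id: starts with id
F → F id F: LEFT RECURSIVE (starts with F)
P → F P: starts with F
F → y: starts with y

The grammar has direct left recursion on: F.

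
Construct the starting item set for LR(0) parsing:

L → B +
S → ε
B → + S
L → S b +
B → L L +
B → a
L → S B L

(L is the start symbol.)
First, augment the grammar with L' → L
I₀ = CLOSURE({ [L' → . L] }):
  [L' → . L] has the dot before L: add [L → . B +], [L → . S b +], [L → . S B L]
  [L → . B +] has the dot before B: add [B → . + S], [B → . L L +], [B → . a]
  [L → . S b +] has the dot before S: add [S → .]
No further items can be added.

I₀ = { [B → . + S], [B → . L L +], [B → . a], [L → . B +], [L → . S B L], [L → . S b +], [L' → . L], [S → .] }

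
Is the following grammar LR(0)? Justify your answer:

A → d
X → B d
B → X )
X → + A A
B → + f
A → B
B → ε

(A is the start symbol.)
A grammar is LR(0) if no state in the canonical LR(0) collection has:
  - both a shift item (dot before a terminal) and a complete item (shift-reduce conflict), or
  - two or more complete items (reduce-reduce conflict; the accept item [A' → A .] counts as a complete item here).

Augment with A' → A and build the canonical LR(0) collection (I0 = CLOSURE({[A' → . A]}), then GOTO on every symbol after a dot until no new states appear). It has 11 states:
  I0: { [A → . B], [A → . d], [A' → . A], [B → . + f], [B → . X )], [B → .], [X → . + A A], [X → . B d] }  — shift, reduce
  I1: { [A → . B], [A → . d], [B → + . f], [B → . + f], [B → . X )], [B → .], [X → + . A A], [X → . + A A], [X → . B d] }  — shift, reduce
  I2: { [A' → A .] }  — accept
  I3: { [A → B .], [X → B . d] }  — shift, reduce
  I4: { [B → X . )] }  — shift
  I5: { [A → d .] }  — reduce
  I6: { [B → X ) .] }  — reduce
  I7: { [X → B d .] }  — reduce
  I8: { [A → . B], [A → . d], [B → . + f], [B → . X )], [B → .], [X → + A . A], [X → . + A A], [X → . B d] }  — shift, reduce
  I9: { [B → + f .] }  — reduce
  I10: { [X → + A A .] }  — reduce

Conflict in state I0:
  Shift-reduce conflict between [B → .] and [A → . d]
So the grammar is NOT LR(0).

Answer: No. Shift-reduce conflict between [B → .] and [A → . d]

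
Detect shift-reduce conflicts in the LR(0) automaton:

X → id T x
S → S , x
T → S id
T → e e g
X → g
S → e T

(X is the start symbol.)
Augment with X' → X and build the canonical LR(0) collection (I0 = CLOSURE({[X' → . X]}), then GOTO on every symbol after a dot until no new states appear). It has 14 states:
  I0: { [X → . g], [X → . id T x], [X' → . X] }  — shift
  I1: { [X' → X .] }  — accept
  I2: { [X → g .] }  — reduce
  I3: { [S → . S , x], [S → . e T], [T → . S id], [T → . e e g], [X → id . T x] }  — shift
  I4: { [S → S . , x], [T → S . id] }  — shift
  I5: { [X → id T . x] }  — shift
  I6: { [S → . S , x], [S → . e T], [S → e . T], [T → . S id], [T → . e e g], [T → e . e g] }  — shift
  I7: { [S → e T .] }  — reduce
  I8: { [S → . S , x], [S → . e T], [S → e . T], [T → . S id], [T → . e e g], [T → e . e g], [T → e e . g] }  — shift
  I9: { [T → e e g .] }  — reduce
  I10: { [X → id T x .] }  — reduce
  I11: { [S → S , . x] }  — shift
  I12: { [T → S id .] }  — reduce
  I13: { [S → S , x .] }  — reduce

No state contains both a complete item and a shift item.

Answer: No shift-reduce conflicts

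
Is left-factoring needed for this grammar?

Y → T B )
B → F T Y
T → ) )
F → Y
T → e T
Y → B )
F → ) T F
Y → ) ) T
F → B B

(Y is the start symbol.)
Left-factoring is needed when two productions for the same non-terminal
share a common prefix on the right-hand side.

Productions for Y:
  Y → T B )
  Y → B )
  Y → ) ) T
Productions for T:
  T → ) )
  T → e T
Productions for F:
  F → Y
  F → ) T F
  F → B B

No common prefixes found.

Answer: No, left-factoring is not needed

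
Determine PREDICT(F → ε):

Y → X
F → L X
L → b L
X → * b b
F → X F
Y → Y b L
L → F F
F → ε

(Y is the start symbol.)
{ $, '*', 'b' }

PREDICT(F → ε) = (FIRST(RHS) \ {ε}) ∪ (FOLLOW(F) if ε ∈ FIRST(RHS), i.e. RHS ⇒* ε)
The right-hand side is ε (FIRST(ε) = { ε }), so the predict set is FOLLOW(F) = { $, '*', 'b' }
PREDICT(F → ε) = { $, '*', 'b' }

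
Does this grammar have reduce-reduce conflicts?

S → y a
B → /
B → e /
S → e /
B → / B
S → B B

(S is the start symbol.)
Yes — I7: [B → e / .] vs [S → e / .]

Augment with S' → S and build the canonical LR(0) collection (I0 = CLOSURE({[S' → . S]}), then GOTO on every symbol after a dot until no new states appear). It has 12 states:
  I0: { [B → . / B], [B → . /], [B → . e /], [S → . B B], [S → . e /], [S → . y a], [S' → . S] }  — shift
  I1: { [B → . / B], [B → . /], [B → . e /], [B → / . B], [B → / .] }  — shift, reduce
  I2: { [B → . / B], [B → . /], [B → . e /], [S → B . B] }  — shift
  I3: { [S' → S .] }  — accept
  I4: { [B → e . /], [S → e . /] }  — shift
  I5: { [S → y . a] }  — shift
  I6: { [S → y a .] }  — reduce
  I7: { [B → e / .], [S → e / .] }  — 2 reduces
  I8: { [S → B B .] }  — reduce
  I9: { [B → e . /] }  — shift
  I10: { [B → e / .] }  — reduce
  I11: { [B → / B .] }  — reduce

I7 contains complete items [B → e / .], [S → e / .] — reduce-reduce conflict.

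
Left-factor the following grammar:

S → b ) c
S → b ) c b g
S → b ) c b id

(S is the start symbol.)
Left-factoring transforms A → αβ₁ | αβ₂ into A → αA' and A' → β₁ | β₂
(α is the longest common prefix among the alternatives). Repeat until
no nonterminal has two alternatives with a common prefix.

Round 1: S has alternatives sharing prefix 'b ) c'. Introduce S': S → b ) c S'
  Add: S' → ε
  Add: S' → b g
  Add: S' → b id

Round 2: S' has alternatives sharing prefix 'b'. Introduce S'': S' → b S''
  Add: S'' → g
  Add: S'' → id

No remaining common prefixes — done.

Resulting grammar:
S → b ) c S'
S' → ε
S' → b S''
S'' → g
S'' → id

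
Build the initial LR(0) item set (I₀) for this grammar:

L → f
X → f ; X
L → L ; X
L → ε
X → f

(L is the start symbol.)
First, augment the grammar with L' → L
I₀ = CLOSURE({ [L' → . L] }):
  [L' → . L] has the dot before L: add [L → . f], [L → . L ; X], [L → .]
No further items can be added.

I₀ = { [L → . L ; X], [L → . f], [L → .], [L' → . L] }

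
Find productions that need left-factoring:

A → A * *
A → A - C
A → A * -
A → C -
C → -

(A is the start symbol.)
Left-factoring is needed when two productions for the same non-terminal
share a common prefix on the right-hand side.

Productions for A:
  A → A * *
  A → A - C
  A → A * -
  A → C -

Found common prefix 'A' in productions for A

Answer: Yes, A has productions with common prefix 'A'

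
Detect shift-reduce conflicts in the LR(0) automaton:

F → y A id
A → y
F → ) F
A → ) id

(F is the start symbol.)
No shift-reduce conflicts

A shift-reduce conflict occurs when an LR(0) state has both:
  - a complete (reduce) item [A → α .] (dot at the end), and
  - a shift item [B → β . c γ] (dot before a terminal).

Augment with F' → F and build the canonical LR(0) collection (I0 = CLOSURE({[F' → . F]}), then GOTO on every symbol after a dot until no new states appear). It has 10 states:
  I0: { [F → . ) F], [F → . y A id], [F' → . F] }  — shift
  I1: { [F → ) . F], [F → . ) F], [F → . y A id] }  — shift
  I2: { [F' → F .] }  — accept
  I3: { [A → . ) id], [A → . y], [F → y . A id] }  — shift
  I4: { [A → ) . id] }  — shift
  I5: { [F → y A . id] }  — shift
  I6: { [A → y .] }  — reduce
  I7: { [F → y A id .] }  — reduce
  I8: { [A → ) id .] }  — reduce
  I9: { [F → ) F .] }  — reduce

No state contains both a complete item and a shift item.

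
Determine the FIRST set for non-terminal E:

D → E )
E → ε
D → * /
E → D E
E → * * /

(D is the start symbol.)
{ ')', '*', ε }

To compute FIRST(E), examine every production with E on the left-hand side, reading each right-hand side left to right until a non-nullable symbol is reached.

FIRST sets of the other non-terminals involved (by the same procedure, iterated to a fixed point):
  FIRST(D) = { ')', '*' }

From E → ε:
  - ε-production, so ε ∈ FIRST(E)
From E → D E:
  - D is a non-terminal: add FIRST(D) \ {ε} = { ')', '*' }
    D is not nullable, so stop
From E → * * /:
  - '*' is a terminal: add '*' and stop

Collecting: FIRST(E) = { ')', '*', ε }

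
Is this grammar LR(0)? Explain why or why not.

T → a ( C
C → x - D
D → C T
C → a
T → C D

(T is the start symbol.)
Augment with T' → T and build the canonical LR(0) collection (I0 = CLOSURE({[T' → . T]}), then GOTO on every symbol after a dot until no new states appear). It has 13 states:
  I0: { [C → . a], [C → . x - D], [T → . C D], [T → . a ( C], [T' → . T] }  — shift
  I1: { [C → . a], [C → . x - D], [D → . C T], [T → C . D] }  — shift
  I2: { [T' → T .] }  — accept
  I3: { [C → a .], [T → a . ( C] }  — shift, reduce
  I4: { [C → x . - D] }  — shift
  I5: { [C → . a], [C → . x - D], [C → x - . D], [D → . C T] }  — shift
  I6: { [C → . a], [C → . x - D], [D → C . T], [T → . C D], [T → . a ( C] }  — shift
  I7: { [C → x - D .] }  — reduce
  I8: { [C → a .] }  — reduce
  I9: { [D → C T .] }  — reduce
  I10: { [C → . a], [C → . x - D], [T → a ( . C] }  — shift
  I11: { [T → a ( C .] }  — reduce
  I12: { [T → C D .] }  — reduce

Conflict in state I3:
  Shift-reduce conflict between [C → a .] and [T → a . ( C]
So the grammar is NOT LR(0).

Answer: No. Shift-reduce conflict between [C → a .] and [T → a . ( C]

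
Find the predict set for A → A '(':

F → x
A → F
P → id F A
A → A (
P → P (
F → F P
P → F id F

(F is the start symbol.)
PREDICT(A → A '(') = (FIRST(RHS) \ {ε}) ∪ (FOLLOW(A) if ε ∈ FIRST(RHS), i.e. RHS ⇒* ε)
FIRST(A) = { 'x' }
FIRST(A '(') = { 'x' }
ε ∉ FIRST(A '('), so FOLLOW(A) is not added.
PREDICT(A → A '(') = { 'x' }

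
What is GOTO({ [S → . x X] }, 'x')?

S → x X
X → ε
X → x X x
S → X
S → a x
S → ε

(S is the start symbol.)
GOTO(I, 'x') = CLOSURE({ [A → αX.β] : [A → α.Xβ] ∈ I, X = 'x' })

Items with dot before 'x', with the dot advanced:
  [S → . x X] → [S → x . X]
Closure of the advanced items:
  [S → x . X] has the dot before X: add [X → .], [X → . x X x]

GOTO = { [S → x . X], [X → . x X x], [X → .] }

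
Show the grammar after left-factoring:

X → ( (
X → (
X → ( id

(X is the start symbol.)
X → ( X'
X' → (
X' → ε
X' → id

Left-factoring transforms A → αβ₁ | αβ₂ into A → αA' and A' → β₁ | β₂
(α is the longest common prefix among the alternatives). Repeat until
no nonterminal has two alternatives with a common prefix.

Round 1: X has alternatives sharing prefix '('. Introduce X': X → ( X'
  Add: X' → (
  Add: X' → ε
  Add: X' → id

No remaining common prefixes — done.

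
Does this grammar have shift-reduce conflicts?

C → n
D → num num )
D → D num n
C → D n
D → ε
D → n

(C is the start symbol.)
Yes — I0: [D → .] vs [C → . n]

A shift-reduce conflict occurs when an LR(0) state has both:
  - a complete (reduce) item [A → α .] (dot at the end), and
  - a shift item [B → β . c γ] (dot before a terminal).

Augment with C' → C and build the canonical LR(0) collection (I0 = CLOSURE({[C' → . C]}), then GOTO on every symbol after a dot until no new states appear). It has 10 states:
  I0: { [C → . D n], [C → . n], [C' → . C], [D → . D num n], [D → . n], [D → . num num )], [D → .] }  — shift, reduce
  I1: { [C' → C .] }  — accept
  I2: { [C → D . n], [D → D . num n] }  — shift
  I3: { [C → n .], [D → n .] }  — 2 reduces
  I4: { [D → num . num )] }  — shift
  I5: { [D → num num . )] }  — shift
  I6: { [D → num num ) .] }  — reduce
  I7: { [C → D n .] }  — reduce
  I8: { [D → D num . n] }  — shift
  I9: { [D → D num n .] }  — reduce

I0 contains reduce item [D → .] and shift items [C → . n], [D → . n], [D → . num num )] — shift-reduce conflict.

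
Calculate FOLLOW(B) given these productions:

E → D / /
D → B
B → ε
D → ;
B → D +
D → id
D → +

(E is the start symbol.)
In D → B: B is at the end, add FOLLOW(D)

The FOLLOW sets referred to above (computed the same way, to a fixed point):
  FOLLOW(D) = { '+', '/' }

Taking the union: FOLLOW(B) = { '+', '/' }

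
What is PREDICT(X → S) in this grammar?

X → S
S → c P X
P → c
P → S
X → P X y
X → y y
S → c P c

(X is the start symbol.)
PREDICT(X → S) = (FIRST(RHS) \ {ε}) ∪ (FOLLOW(X) if ε ∈ FIRST(RHS), i.e. RHS ⇒* ε)
FIRST(S) = { 'c' }
FIRST(S) = { 'c' }
ε ∉ FIRST(S), so FOLLOW(X) is not added.
PREDICT(X → S) = { 'c' }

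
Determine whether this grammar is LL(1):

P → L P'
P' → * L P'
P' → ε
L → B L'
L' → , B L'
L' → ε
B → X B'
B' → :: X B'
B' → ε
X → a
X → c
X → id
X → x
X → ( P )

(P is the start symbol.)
A grammar is LL(1) if for each non-terminal N with multiple productions, the predict sets of those productions are pairwise disjoint, where PREDICT(N → α) = (FIRST(α) \ {ε}) ∪ (FOLLOW(N) if α ⇒* ε).

Relevant sets:
  FOLLOW(P') = { $, ')' }
  FOLLOW(L') = { $, ')', '*' }
  FOLLOW(B') = { $, ')', '*', ',' }

For P':
  PREDICT(P' → '*' L P') = { '*' }
  PREDICT(P' → ε) = { $, ')' }
For L':
  PREDICT(L' → ',' B L') = { ',' }
  PREDICT(L' → ε) = { $, ')', '*' }
For B':
  PREDICT(B' → :: X B') = { '::' }
  PREDICT(B' → ε) = { $, ')', '*', ',' }
For X:
  PREDICT(X → a) = { 'a' }
  PREDICT(X → c) = { 'c' }
  PREDICT(X → id) = { 'id' }
  PREDICT(X → x) = { 'x' }
  PREDICT(X → '(' P ')') = { '(' }
P, L, B have a single production, so nothing to check there.

All predict sets are disjoint. The grammar IS LL(1).

Answer: Yes, the grammar is LL(1).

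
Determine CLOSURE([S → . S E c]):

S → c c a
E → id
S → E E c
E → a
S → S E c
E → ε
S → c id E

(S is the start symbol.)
To compute CLOSURE, for each item [A → α.Bβ] where B is a non-terminal, add [B → .γ] for all productions B → γ; repeat for the newly added items until nothing changes.

Start with: [S → . S E c]
  [S → . S E c] has the dot before S: add [S → . c c a], [S → . E E c], [S → . c id E]
  [S → . E E c] has the dot before E: add [E → . id], [E → . a], [E → .]
No further items can be added.

CLOSURE = { [E → . a], [E → . id], [E → .], [S → . E E c], [S → . S E c], [S → . c c a], [S → . c id E] }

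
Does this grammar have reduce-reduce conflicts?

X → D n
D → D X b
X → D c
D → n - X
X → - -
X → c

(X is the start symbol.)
Augment with X' → X and build the canonical LR(0) collection (I0 = CLOSURE({[X' → . X]}), then GOTO on every symbol after a dot until no new states appear). It has 13 states:
  I0: { [D → . D X b], [D → . n - X], [X → . - -], [X → . D c], [X → . D n], [X → . c], [X' → . X] }  — shift
  I1: { [X → - . -] }  — shift
  I2: { [D → . D X b], [D → . n - X], [D → D . X b], [X → . - -], [X → . D c], [X → . D n], [X → . c], [X → D . c], [X → D . n] }  — shift
  I3: { [X' → X .] }  — accept
  I4: { [X → c .] }  — reduce
  I5: { [D → n . - X] }  — shift
  I6: { [D → . D X b], [D → . n - X], [D → n - . X], [X → . - -], [X → . D c], [X → . D n], [X → . c] }  — shift
  I7: { [D → n - X .] }  — reduce
  I8: { [D → D X . b] }  — shift
  I9: { [X → D c .], [X → c .] }  — 2 reduces
  I10: { [D → n . - X], [X → D n .] }  — shift, reduce
  I11: { [D → D X b .] }  — reduce
  I12: { [X → - - .] }  — reduce

I9 contains complete items [X → D c .], [X → c .] — reduce-reduce conflict.

Answer: Yes — I9: [X → D c .] vs [X → c .]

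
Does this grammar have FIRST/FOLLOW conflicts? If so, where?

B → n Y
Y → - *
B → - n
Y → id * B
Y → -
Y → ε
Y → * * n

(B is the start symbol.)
A FIRST/FOLLOW conflict occurs when a non-terminal N has a nullable alternative N → β (β ⇒* ε) and another alternative N → α with FIRST(α) ∩ FOLLOW(N) ≠ ∅: on such a lookahead the parser cannot decide between expanding α and letting N vanish via β.

Nullable non-terminals: Y.

Y: nullable alternative(s) Y → ε; FOLLOW(Y) = { $ }
  Y → - *: FIRST \ {ε} = { '-' } — disjoint from FOLLOW(Y)
  Y → id * B: FIRST \ {ε} = { 'id' } — disjoint from FOLLOW(Y)
  Y → -: FIRST \ {ε} = { '-' } — disjoint from FOLLOW(Y)
  Y → ε: FIRST \ {ε} = { } — this is the only nullable alternative, skip
  Y → * * n: FIRST \ {ε} = { '*' } — disjoint from FOLLOW(Y)

B has no nullable alternative, so no FIRST/FOLLOW check is needed there.

No FIRST/FOLLOW conflicts found.

Answer: No FIRST/FOLLOW conflicts.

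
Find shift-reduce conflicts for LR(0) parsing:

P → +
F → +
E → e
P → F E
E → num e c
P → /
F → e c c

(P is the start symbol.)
A shift-reduce conflict occurs when an LR(0) state has both:
  - a complete (reduce) item [A → α .] (dot at the end), and
  - a shift item [B → β . c γ] (dot before a terminal).

Augment with P' → P and build the canonical LR(0) collection (I0 = CLOSURE({[P' → . P]}), then GOTO on every symbol after a dot until no new states appear). It has 13 states:
  I0: { [F → . +], [F → . e c c], [P → . +], [P → . /], [P → . F E], [P' → . P] }  — shift
  I1: { [F → + .], [P → + .] }  — 2 reduces
  I2: { [P → / .] }  — reduce
  I3: { [E → . e], [E → . num e c], [P → F . E] }  — shift
  I4: { [P' → P .] }  — accept
  I5: { [F → e . c c] }  — shift
  I6: { [F → e c . c] }  — shift
  I7: { [F → e c c .] }  — reduce
  I8: { [P → F E .] }  — reduce
  I9: { [E → e .] }  — reduce
  I10: { [E → num . e c] }  — shift
  I11: { [E → num e . c] }  — shift
  I12: { [E → num e c .] }  — reduce

No state contains both a complete item and a shift item.

Answer: No shift-reduce conflicts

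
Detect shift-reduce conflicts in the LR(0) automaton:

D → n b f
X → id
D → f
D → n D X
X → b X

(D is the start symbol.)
No shift-reduce conflicts

A shift-reduce conflict occurs when an LR(0) state has both:
  - a complete (reduce) item [A → α .] (dot at the end), and
  - a shift item [B → β . c γ] (dot before a terminal).

Augment with D' → D and build the canonical LR(0) collection (I0 = CLOSURE({[D' → . D]}), then GOTO on every symbol after a dot until no new states appear). It has 11 states:
  I0: { [D → . f], [D → . n D X], [D → . n b f], [D' → . D] }  — shift
  I1: { [D' → D .] }  — accept
  I2: { [D → f .] }  — reduce
  I3: { [D → . f], [D → . n D X], [D → . n b f], [D → n . D X], [D → n . b f] }  — shift
  I4: { [D → n D . X], [X → . b X], [X → . id] }  — shift
  I5: { [D → n b . f] }  — shift
  I6: { [D → n b f .] }  — reduce
  I7: { [D → n D X .] }  — reduce
  I8: { [X → . b X], [X → . id], [X → b . X] }  — shift
  I9: { [X → id .] }  — reduce
  I10: { [X → b X .] }  — reduce

No state contains both a complete item and a shift item.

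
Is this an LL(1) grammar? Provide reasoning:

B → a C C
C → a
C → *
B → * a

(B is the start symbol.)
A grammar is LL(1) if for each non-terminal N with multiple productions, the predict sets of those productions are pairwise disjoint, where PREDICT(N → α) = (FIRST(α) \ {ε}) ∪ (FOLLOW(N) if α ⇒* ε).

For B:
  PREDICT(B → a C C) = { 'a' }
  PREDICT(B → '*' a) = { '*' }
For C:
  PREDICT(C → a) = { 'a' }
  PREDICT(C → '*') = { '*' }

All predict sets are disjoint. The grammar IS LL(1).

Answer: Yes, the grammar is LL(1).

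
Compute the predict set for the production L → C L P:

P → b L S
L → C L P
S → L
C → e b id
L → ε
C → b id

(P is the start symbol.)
{ 'b', 'e' }

PREDICT(L → C L P) = (FIRST(RHS) \ {ε}) ∪ (FOLLOW(L) if ε ∈ FIRST(RHS), i.e. RHS ⇒* ε)
FIRST(C) = { 'b', 'e' }
FIRST(C L P) = { 'b', 'e' }
ε ∉ FIRST(C L P), so FOLLOW(L) is not added.
PREDICT(L → C L P) = { 'b', 'e' }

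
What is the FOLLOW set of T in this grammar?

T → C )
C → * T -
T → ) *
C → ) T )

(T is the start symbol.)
To compute FOLLOW(T), find every occurrence of T on a right-hand side N → α T β: add FIRST(β) \ {ε}, and if β is empty or nullable also add FOLLOW(N). Iterate to a fixed point.

T is the start symbol, so $ ∈ FOLLOW(T).
In C → * T -: T is followed by '-', add FIRST('-') \ {ε} = { '-' }
In C → ) T ): T is followed by ')', add FIRST(')') \ {ε} = { ')' }

Taking the union: FOLLOW(T) = { $, ')', '-' }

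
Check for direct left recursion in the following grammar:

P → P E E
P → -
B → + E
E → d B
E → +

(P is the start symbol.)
P → P E E: LEFT RECURSIVE (starts with P)
P → -: starts with '-'
B → + E: starts with '+'
E → d B: starts with d
E → +: starts with '+'

The grammar has direct left recursion on: P.

Answer: Yes, P is left-recursive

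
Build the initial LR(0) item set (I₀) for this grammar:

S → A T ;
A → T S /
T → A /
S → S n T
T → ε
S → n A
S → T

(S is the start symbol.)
First, augment the grammar with S' → S
I₀ = CLOSURE({ [S' → . S] }):
  [S' → . S] has the dot before S: add [S → . A T ;], [S → . S n T], [S → . n A], [S → . T]
  [S → . A T ;] has the dot before A: add [A → . T S /]
  [S → . T] has the dot before T: add [T → . A /], [T → .]
No further items can be added.

I₀ = { [A → . T S /], [S → . A T ;], [S → . S n T], [S → . T], [S → . n A], [S' → . S], [T → . A /], [T → .] }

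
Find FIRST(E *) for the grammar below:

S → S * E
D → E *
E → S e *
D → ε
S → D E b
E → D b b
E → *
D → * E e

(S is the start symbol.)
FIRST sets of the non-terminals involved (from the grammar, by fixed-point iteration):
  FIRST(E) = { '*', 'b' }

To compute FIRST(E *), process the symbols left to right:
Symbol E is a non-terminal. Add FIRST(E) \ {ε} = { '*', 'b' }
E is not nullable (ε ∉ FIRST(E)), so stop here.
FIRST(E *) = { '*', 'b' }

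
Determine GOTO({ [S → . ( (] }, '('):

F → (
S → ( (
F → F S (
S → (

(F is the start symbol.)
{ [S → ( . (] }

GOTO(I, '(') = CLOSURE({ [A → αX.β] : [A → α.Xβ] ∈ I, X = '(' })

Items with dot before '(', with the dot advanced:
  [S → . ( (] → [S → ( . (]
Closure adds nothing (no advanced item has the dot before a non-terminal).

GOTO = { [S → ( . (] }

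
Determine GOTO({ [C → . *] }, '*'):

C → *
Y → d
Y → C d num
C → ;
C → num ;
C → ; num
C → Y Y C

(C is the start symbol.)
{ [C → * .] }

GOTO(I, '*') = CLOSURE({ [A → αX.β] : [A → α.Xβ] ∈ I, X = '*' })

Items with dot before '*', with the dot advanced:
  [C → . *] → [C → * .]
Closure adds nothing (no advanced item has the dot before a non-terminal).

GOTO = { [C → * .] }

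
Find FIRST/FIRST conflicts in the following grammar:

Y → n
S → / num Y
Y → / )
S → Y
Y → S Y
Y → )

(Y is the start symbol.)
Yes. Y → n / Y → S Y on { 'n' }; Y → '/' ')' / Y → S Y on { '/' }; Y → S Y / Y → ')' on { ')' }; S → '/' num Y / S → Y on { '/' }

A FIRST/FIRST conflict occurs when two productions N → α and N → β for the same non-terminal have FIRST(α) ∩ FIRST(β) ≠ ∅ (with ε ∈ FIRST of a nullable right-hand side, so two nullable alternatives also conflict).

FIRST sets of the non-terminals at (or reachable through a nullable prefix from) the front of some alternative:
  FIRST(S) = { ')', '/', 'n' }
  FIRST(Y) = { ')', '/', 'n' }

Productions for Y:
  Y → n: FIRST = { 'n' }
  Y → / ): FIRST = { '/' }
  Y → S Y: FIRST = { ')', '/', 'n' }
  Y → ): FIRST = { ')' }
Productions for S:
  S → / num Y: FIRST = { '/' }
  S → Y: FIRST = { ')', '/', 'n' }

Conflict for Y: Y → n and Y → S Y
  Overlap: { 'n' }
Conflict for Y: Y → / ) and Y → S Y
  Overlap: { '/' }
Conflict for Y: Y → S Y and Y → )
  Overlap: { ')' }
Conflict for S: S → / num Y and S → Y
  Overlap: { '/' }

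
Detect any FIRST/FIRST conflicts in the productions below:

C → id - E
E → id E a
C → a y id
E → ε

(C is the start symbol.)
No FIRST/FIRST conflicts.

Productions for C:
  C → id - E: FIRST = { 'id' }
  C → a y id: FIRST = { 'a' }
Productions for E:
  E → id E a: FIRST = { 'id' }
  E → ε: FIRST = { ε }

All alternatives of each non-terminal have pairwise disjoint FIRST sets.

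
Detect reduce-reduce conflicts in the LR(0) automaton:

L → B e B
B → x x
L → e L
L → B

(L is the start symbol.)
Augment with L' → L and build the canonical LR(0) collection (I0 = CLOSURE({[L' → . L]}), then GOTO on every symbol after a dot until no new states appear). It has 9 states:
  I0: { [B → . x x], [L → . B e B], [L → . B], [L → . e L], [L' → . L] }  — shift
  I1: { [L → B . e B], [L → B .] }  — shift, reduce
  I2: { [L' → L .] }  — accept
  I3: { [B → . x x], [L → . B e B], [L → . B], [L → . e L], [L → e . L] }  — shift
  I4: { [B → x . x] }  — shift
  I5: { [B → x x .] }  — reduce
  I6: { [L → e L .] }  — reduce
  I7: { [B → . x x], [L → B e . B] }  — shift
  I8: { [L → B e B .] }  — reduce

No state contains more than one complete item.

Answer: No reduce-reduce conflicts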